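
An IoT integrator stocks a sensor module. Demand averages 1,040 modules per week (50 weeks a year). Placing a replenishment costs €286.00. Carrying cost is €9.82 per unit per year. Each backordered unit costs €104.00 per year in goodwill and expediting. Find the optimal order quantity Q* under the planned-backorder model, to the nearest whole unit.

Q* ≈ 1,821 modules

Annual demand D = 1,040 × 50 = 52,000.
With planned backorders, Q* = √(2DS/H) · √((H+B)/B).
√(2DS/H) = √(2 × 52,000 × 286 / 9.82) = 1740.379.
√((H+B)/B) = √((9.82+104)/104) = 1.0461.
Q* ≈ 1820.692.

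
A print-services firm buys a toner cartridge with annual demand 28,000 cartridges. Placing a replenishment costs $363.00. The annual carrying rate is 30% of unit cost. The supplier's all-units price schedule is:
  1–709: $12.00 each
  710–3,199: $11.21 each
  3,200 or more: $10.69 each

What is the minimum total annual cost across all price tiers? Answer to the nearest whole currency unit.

TC* ≈ $307,627

Holding cost per unit per year at price C is H = 0.30·C.
Evaluate total cost at each tier's feasible EOQ or, if the EOQ is below the tier, at the tier's minimum quantity.
Tier 1 ($12.00): EOQ = 2376.3 exceeds tier's upper bound 709, so this tier is dominated.
EOQ at $11.21 = 2458.6 (feasible in tier 2): TC = 28,000×$11.21 + (28,000/2458.6)×363 + (2458.6/2)×0.30×$11.21 = $322,148.20.
EOQ at $10.69 = 2517.7 < 3200, so use break Q=3200: TC = 28,000×$10.69 + (28,000/3200.0)×363 + (3200.0/2)×0.30×$10.69 = $307,627.45.
Lowest total cost among the candidates is at Q = 3200.0.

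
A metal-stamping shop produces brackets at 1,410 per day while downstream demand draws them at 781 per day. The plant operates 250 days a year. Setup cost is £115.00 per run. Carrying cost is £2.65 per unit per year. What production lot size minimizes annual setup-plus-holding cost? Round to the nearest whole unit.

Annual demand D = 781 × 250 = 195,250.
Production build-up factor (1 − d/p) = 1 − 781/1,410 = 0.4461.
Q* = √(2DS / (H(1 − d/p))) = √(2 × 195,250 × 115 / (2.65 × 0.4461)).
= √(44,907,500 / 1.1822) ≈ 6163.405.

Q* ≈ 6,163 brackets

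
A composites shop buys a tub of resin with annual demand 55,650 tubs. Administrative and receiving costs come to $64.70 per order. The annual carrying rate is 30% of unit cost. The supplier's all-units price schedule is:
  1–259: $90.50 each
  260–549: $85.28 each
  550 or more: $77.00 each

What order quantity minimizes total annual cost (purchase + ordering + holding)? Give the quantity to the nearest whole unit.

Q* ≈ 558 tubs

Holding cost per unit per year at price C is H = 0.30·C.
Evaluate total cost at each tier's feasible EOQ or, if the EOQ is below the tier, at the tier's minimum quantity.
Tier 1 ($90.50): EOQ = 515.0 exceeds tier's upper bound 259, so this tier is dominated.
EOQ at $85.28 = 530.5 (feasible in tier 2): TC = 55,650×$85.28 + (55,650/530.5)×64.7 + (530.5/2)×0.30×$85.28 = $4,759,405.25.
EOQ at $77.00 = 558.3 (feasible in tier 3): TC = 55,650×$77.00 + (55,650/558.3)×64.7 + (558.3/2)×0.30×$77.00 = $4,297,947.51.
Lowest total cost is $4,297,947.51 at Q = 558.3.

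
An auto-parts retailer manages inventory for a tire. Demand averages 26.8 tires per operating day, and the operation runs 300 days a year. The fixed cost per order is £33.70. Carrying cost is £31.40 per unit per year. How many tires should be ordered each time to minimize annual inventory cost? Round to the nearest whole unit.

Q* ≈ 131 tires

Annual demand D = 26.8 × 300 = 8,040.
EOQ = √(2DS / H) = √(2 × 8,040 × 33.7 / 31.4).
= √(541,896 / 31.4) = √17,257.8344 ≈ 131.369.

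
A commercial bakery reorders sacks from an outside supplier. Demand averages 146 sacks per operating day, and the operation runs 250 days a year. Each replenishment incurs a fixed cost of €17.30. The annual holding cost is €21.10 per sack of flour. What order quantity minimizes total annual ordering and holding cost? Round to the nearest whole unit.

Q* ≈ 245 sacks

Annual demand D = 146 × 250 = 36,500.
EOQ = √(2DS / H) = √(2 × 36,500 × 17.3 / 21.1).
= √(1,262,900 / 21.1) = √59,853.0806 ≈ 244.649.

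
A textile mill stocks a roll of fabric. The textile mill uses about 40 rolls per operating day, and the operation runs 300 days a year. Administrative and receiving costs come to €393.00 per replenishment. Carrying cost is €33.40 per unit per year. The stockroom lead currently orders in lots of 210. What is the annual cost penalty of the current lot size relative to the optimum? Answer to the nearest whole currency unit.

Annual demand D = 40 × 300 = 12,000.
EOQ = √(2DS/H) = √(2 × 12,000 × 393 / 33.4) ≈ 531.41.
Cost at Q* = (D/Q*)S + (Q*/2)H = √(2DSH) ≈ €17,749.05.
Cost at Q = 210: (12,000/210)×393 + (210/2)×33.4 = €22,457.14 + €3,507.00 = €25,964.14.
Excess = €25,964.14 − €17,749.05 = €8,215.09.

Extra cost ≈ €8,215 per year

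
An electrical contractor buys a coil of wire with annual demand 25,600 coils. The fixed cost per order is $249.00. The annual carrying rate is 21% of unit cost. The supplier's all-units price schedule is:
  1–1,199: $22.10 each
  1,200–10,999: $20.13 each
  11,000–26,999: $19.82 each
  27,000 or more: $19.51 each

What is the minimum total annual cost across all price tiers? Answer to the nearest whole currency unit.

TC* ≈ $522,669

Holding cost per unit per year at price C is H = 0.21·C.
Evaluate total cost at each tier's feasible EOQ or, if the EOQ is below the tier, at the tier's minimum quantity.
Tier 1 ($22.10): EOQ = 1657.4 exceeds tier's upper bound 1199, so this tier is dominated.
EOQ at $20.13 = 1736.6 (feasible in tier 2): TC = 25,600×$20.13 + (25,600/1736.6)×249 + (1736.6/2)×0.21×$20.13 = $522,669.19.
EOQ at $19.82 = 1750.1 < 11000, so use break Q=11000: TC = 25,600×$19.82 + (25,600/11000.0)×249 + (11000.0/2)×0.21×$19.82 = $530,863.59.
EOQ at $19.51 = 1764.0 < 27000, so use break Q=27000: TC = 25,600×$19.51 + (25,600/27000.0)×249 + (27000.0/2)×0.21×$19.51 = $555,002.94.
Lowest total cost among the candidates is at Q = 1736.6.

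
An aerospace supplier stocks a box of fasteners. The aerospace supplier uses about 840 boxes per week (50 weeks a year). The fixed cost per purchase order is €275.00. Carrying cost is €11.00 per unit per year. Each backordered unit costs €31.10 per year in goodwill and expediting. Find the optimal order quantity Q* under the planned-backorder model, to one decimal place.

Annual demand D = 840 × 50 = 42,000.
With planned backorders, Q* = √(2DS/H) · √((H+B)/B).
√(2DS/H) = √(2 × 42,000 × 275 / 11) = 1449.138.
√((H+B)/B) = √((11+31.1)/31.1) = 1.1635.
Q* ≈ 1686.050.

Q* ≈ 1,686.1 boxes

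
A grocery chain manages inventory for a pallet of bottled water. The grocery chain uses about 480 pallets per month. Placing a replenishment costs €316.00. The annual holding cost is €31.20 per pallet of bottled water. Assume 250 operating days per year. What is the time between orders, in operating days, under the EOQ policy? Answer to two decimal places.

T ≈ 14.83 days

Annual demand D = 480 × 12 = 5,760.
Q* = √(2DS/H) = √(2 × 5,760 × 316 / 31.2) ≈ 341.58.
Cycle time = Q*/D × 250 = 341.58 / 5,760 × 250 ≈ 14.826 days.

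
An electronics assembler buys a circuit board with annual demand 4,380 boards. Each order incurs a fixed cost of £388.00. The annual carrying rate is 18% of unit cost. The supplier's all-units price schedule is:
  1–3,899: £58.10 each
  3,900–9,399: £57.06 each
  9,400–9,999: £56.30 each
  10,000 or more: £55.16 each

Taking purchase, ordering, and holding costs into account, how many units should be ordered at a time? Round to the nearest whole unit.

Holding cost per unit per year at price C is H = 0.18·C.
Candidates are each tier's EOQ (if it falls in that tier) and each price-break quantity.
EOQ at £58.10 = 570.1 (feasible in tier 1): TC = 4,380×£58.10 + (4,380/570.1)×388 + (570.1/2)×0.18×£58.10 = £260,440.00.
EOQ at £57.06 = 575.3 < 3900, so use break Q=3900: TC = 4,380×£57.06 + (4,380/3900.0)×388 + (3900.0/2)×0.18×£57.06 = £270,386.61.
EOQ at £56.30 = 579.1 < 9400, so use break Q=9400: TC = 4,380×£56.30 + (4,380/9400.0)×388 + (9400.0/2)×0.18×£56.30 = £294,404.59.
EOQ at £55.16 = 585.1 < 10000, so use break Q=10000: TC = 4,380×£55.16 + (4,380/10000.0)×388 + (10000.0/2)×0.18×£55.16 = £291,414.74.
Lowest total cost is £260,440.00 at Q = 570.1.

Q* ≈ 570 boards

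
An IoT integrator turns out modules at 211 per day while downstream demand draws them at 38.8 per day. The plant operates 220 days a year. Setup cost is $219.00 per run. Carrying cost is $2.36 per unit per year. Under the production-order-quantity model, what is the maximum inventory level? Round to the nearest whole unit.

Annual demand D = 38.8 × 220 = 8,536.
Production build-up factor (1 − d/p) = 1 − 38.8/211 = 0.8161.
Q* = √(2DS / (H(1 − d/p))) = √(2 × 8,536 × 219 / (2.36 × 0.8161)).
= √(3,738,768 / 1.926) ≈ 1393.262.
Maximum inventory = Q*(1 − d/p) = 1393.262 × 0.8161 ≈ 1137.061.

I_max ≈ 1,137 modules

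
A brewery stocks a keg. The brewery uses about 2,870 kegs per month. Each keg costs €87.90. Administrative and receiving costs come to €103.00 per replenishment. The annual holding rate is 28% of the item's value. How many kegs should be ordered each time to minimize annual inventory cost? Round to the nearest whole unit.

Annual demand D = 2,870 × 12 = 34,440.
Holding cost H = 0.28 × €87.90 = €24.6120 per unit per year.
EOQ = √(2DS / H) = √(2 × 34,440 × 103 / 24.612).
= √(7,094,640 / 24.612) = √288,259.3857 ≈ 536.898.

Q* ≈ 537 kegs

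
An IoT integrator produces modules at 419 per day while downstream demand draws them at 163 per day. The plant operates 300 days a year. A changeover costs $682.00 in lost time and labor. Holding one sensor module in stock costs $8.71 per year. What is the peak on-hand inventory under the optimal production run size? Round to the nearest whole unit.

I_max ≈ 2,163 modules

Annual demand D = 163 × 300 = 48,900.
Production build-up factor (1 − d/p) = 1 − 163/419 = 0.6110.
Q* = √(2DS / (H(1 − d/p))) = √(2 × 48,900 × 682 / (8.71 × 0.6110)).
= √(66,699,600 / 5.3216) ≈ 3540.296.
Maximum inventory = Q*(1 − d/p) = 3540.296 × 0.6110 ≈ 2163.045.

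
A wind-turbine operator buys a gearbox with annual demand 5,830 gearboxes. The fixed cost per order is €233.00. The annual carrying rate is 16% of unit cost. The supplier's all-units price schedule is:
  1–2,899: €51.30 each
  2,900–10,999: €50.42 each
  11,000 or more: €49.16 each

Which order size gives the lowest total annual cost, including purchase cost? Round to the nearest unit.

Holding cost per unit per year at price C is H = 0.16·C.
Evaluate total cost at each tier's feasible EOQ or, if the EOQ is below the tier, at the tier's minimum quantity.
EOQ at €51.30 = 575.3 (feasible in tier 1): TC = 5,830×€51.30 + (5,830/575.3)×233 + (575.3/2)×0.16×€51.30 = €303,801.22.
EOQ at €50.42 = 580.3 < 2900, so use break Q=2900: TC = 5,830×€50.42 + (5,830/2900.0)×233 + (2900.0/2)×0.16×€50.42 = €306,114.45.
EOQ at €49.16 = 587.7 < 11000, so use break Q=11000: TC = 5,830×€49.16 + (5,830/11000.0)×233 + (11000.0/2)×0.16×€49.16 = €329,987.09.
Lowest total cost is €303,801.22 at Q = 575.3.

Q* ≈ 575 gearboxes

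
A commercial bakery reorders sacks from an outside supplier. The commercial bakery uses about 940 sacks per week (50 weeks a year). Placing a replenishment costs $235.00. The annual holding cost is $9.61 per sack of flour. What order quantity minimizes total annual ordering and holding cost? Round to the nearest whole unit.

Annual demand D = 940 × 50 = 47,000.
EOQ = √(2DS / H) = √(2 × 47,000 × 235 / 9.61).
= √(22,090,000 / 9.61) = √2,298,647.2425 ≈ 1516.129.

Q* ≈ 1,516 sacks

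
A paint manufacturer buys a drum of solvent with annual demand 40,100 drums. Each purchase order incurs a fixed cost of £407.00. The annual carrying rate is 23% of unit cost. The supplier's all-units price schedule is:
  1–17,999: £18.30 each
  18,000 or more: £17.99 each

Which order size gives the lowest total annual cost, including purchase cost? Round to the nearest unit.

Q* ≈ 2,785 drums

Holding cost per unit per year at price C is H = 0.23·C.
For each price level, check whether its EOQ is feasible; otherwise the best quantity at that price is the breakpoint.
EOQ at £18.30 = 2784.8 (feasible in tier 1): TC = 40,100×£18.30 + (40,100/2784.8)×407 + (2784.8/2)×0.23×£18.30 = £745,551.25.
EOQ at £17.99 = 2808.7 < 18000, so use break Q=18000: TC = 40,100×£17.99 + (40,100/18000.0)×407 + (18000.0/2)×0.23×£17.99 = £759,545.01.
Lowest total cost is £745,551.25 at Q = 2784.8.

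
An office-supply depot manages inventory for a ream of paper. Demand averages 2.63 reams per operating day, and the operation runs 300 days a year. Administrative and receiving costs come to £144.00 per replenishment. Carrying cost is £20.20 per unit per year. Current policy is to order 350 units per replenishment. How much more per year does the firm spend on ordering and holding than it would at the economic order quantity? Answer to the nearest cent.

Extra cost ≈ £1,717.17 per year

Annual demand D = 2.63 × 300 = 789.
EOQ = √(2DS/H) = √(2 × 789 × 144 / 20.2) ≈ 106.06.
Cost at Q* = (D/Q*)S + (Q*/2)H = √(2DSH) ≈ £2,142.45.
Cost at Q = 350: (789/350)×144 + (350/2)×20.2 = £324.62 + £3,535.00 = £3,859.62.
Excess = £3,859.62 − £2,142.45 = £1,717.17.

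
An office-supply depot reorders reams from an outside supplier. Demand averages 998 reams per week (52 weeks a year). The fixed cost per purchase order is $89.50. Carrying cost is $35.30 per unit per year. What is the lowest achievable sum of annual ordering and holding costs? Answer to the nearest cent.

Annual demand D = 998 × 52 = 51,896.
Q* = √(2DS/H) = √(2 × 51,896 × 89.5 / 35.3) ≈ 512.99.
At Q*, ordering cost (D/Q*)S equals holding cost (Q*/2)H, each = √(DSH/2).
Minimum total = √(2DSH) = √(2 × 51,896 × 89.5 × 35.3) ≈ 18108.431.

TC* ≈ $18,108.43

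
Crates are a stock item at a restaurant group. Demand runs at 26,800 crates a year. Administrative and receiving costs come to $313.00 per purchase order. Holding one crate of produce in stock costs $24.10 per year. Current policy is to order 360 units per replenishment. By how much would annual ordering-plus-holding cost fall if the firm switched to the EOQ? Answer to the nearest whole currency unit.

EOQ = √(2DS/H) = √(2 × 26,800 × 313 / 24.1) ≈ 834.35.
Cost at Q* = (D/Q*)S + (Q*/2)H = √(2DSH) ≈ $20,107.73.
Cost at Q = 360: (26,800/360)×313 + (360/2)×24.1 = $23,301.11 + $4,338.00 = $27,639.11.
Excess = $27,639.11 − $20,107.73 = $7,531.38.

Extra cost ≈ $7,531 per year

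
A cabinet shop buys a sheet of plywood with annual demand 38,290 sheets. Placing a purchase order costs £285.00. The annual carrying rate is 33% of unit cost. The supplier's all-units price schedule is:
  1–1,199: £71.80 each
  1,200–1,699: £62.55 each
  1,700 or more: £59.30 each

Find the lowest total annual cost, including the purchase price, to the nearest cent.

Holding cost per unit per year at price C is H = 0.33·C.
Candidates are each tier's EOQ (if it falls in that tier) and each price-break quantity.
EOQ at £71.80 = 959.8 (feasible in tier 1): TC = 38,290×£71.80 + (38,290/959.8)×285 + (959.8/2)×0.33×£71.80 = £2,771,962.46.
EOQ at £62.55 = 1028.3 < 1200, so use break Q=1200: TC = 38,290×£62.55 + (38,290/1200.0)×285 + (1200.0/2)×0.33×£62.55 = £2,416,518.27.
EOQ at £59.30 = 1056.1 < 1700, so use break Q=1700: TC = 38,290×£59.30 + (38,290/1700.0)×285 + (1700.0/2)×0.33×£59.30 = £2,293,649.86.
Lowest total cost among the candidates is at Q = 1700.0.

TC* ≈ £2,293,649.86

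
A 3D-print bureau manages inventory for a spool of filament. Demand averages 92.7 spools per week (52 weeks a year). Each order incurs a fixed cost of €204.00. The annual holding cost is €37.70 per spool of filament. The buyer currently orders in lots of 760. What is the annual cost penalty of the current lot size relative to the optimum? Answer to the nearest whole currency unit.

Annual demand D = 92.7 × 52 = 4,820.4.
EOQ = √(2DS/H) = √(2 × 4,820.4 × 204 / 37.7) ≈ 228.40.
Cost at Q* = (D/Q*)S + (Q*/2)H = √(2DSH) ≈ €8,610.78.
Cost at Q = 760: (4,820.4/760)×204 + (760/2)×37.7 = €1,293.90 + €14,326.00 = €15,619.90.
Excess = €15,619.90 − €8,610.78 = €7,009.12.

Extra cost ≈ €7,009 per year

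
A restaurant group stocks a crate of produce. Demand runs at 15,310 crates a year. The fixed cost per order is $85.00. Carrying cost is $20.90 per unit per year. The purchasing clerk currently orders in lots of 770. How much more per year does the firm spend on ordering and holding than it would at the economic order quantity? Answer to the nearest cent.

EOQ = √(2DS/H) = √(2 × 15,310 × 85 / 20.9) ≈ 352.89.
Cost at Q* = (D/Q*)S + (Q*/2)H = √(2DSH) ≈ $7,375.39.
Cost at Q = 770: (15,310/770)×85 + (770/2)×20.9 = $1,690.06 + $8,046.50 = $9,736.56.
Excess = $9,736.56 − $7,375.39 = $2,361.17.

Extra cost ≈ $2,361.17 per year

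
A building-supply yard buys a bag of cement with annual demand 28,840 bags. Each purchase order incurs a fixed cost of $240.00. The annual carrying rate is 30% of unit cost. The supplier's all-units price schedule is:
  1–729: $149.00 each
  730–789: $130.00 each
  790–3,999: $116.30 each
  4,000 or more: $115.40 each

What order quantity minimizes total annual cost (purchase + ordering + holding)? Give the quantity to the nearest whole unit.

Holding cost per unit per year at price C is H = 0.30·C.
Candidates are each tier's EOQ (if it falls in that tier) and each price-break quantity.
EOQ at $149.00 = 556.5 (feasible in tier 1): TC = 28,840×$149.00 + (28,840/556.5)×240 + (556.5/2)×0.30×$149.00 = $4,322,035.51.
EOQ at $130.00 = 595.8 < 730, so use break Q=730: TC = 28,840×$130.00 + (28,840/730.0)×240 + (730.0/2)×0.30×$130.00 = $3,772,916.64.
EOQ at $116.30 = 629.9 < 790, so use break Q=790: TC = 28,840×$116.30 + (28,840/790.0)×240 + (790.0/2)×0.30×$116.30 = $3,376,635.07.
EOQ at $115.40 = 632.3 < 4000, so use break Q=4000: TC = 28,840×$115.40 + (28,840/4000.0)×240 + (4000.0/2)×0.30×$115.40 = $3,399,106.40.
Lowest total cost is $3,376,635.07 at Q = 790.0.

Q* ≈ 790 bags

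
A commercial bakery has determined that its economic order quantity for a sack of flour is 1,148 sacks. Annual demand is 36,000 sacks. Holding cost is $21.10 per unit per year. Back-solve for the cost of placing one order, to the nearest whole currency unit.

S ≈ $386

Invert the EOQ relation Q*² = 2DS/H.
From Q* = √(2DS/H): S = Q*²H / (2D) = 1,148² × 21.1 / (2 × 36,000) = 386.2191.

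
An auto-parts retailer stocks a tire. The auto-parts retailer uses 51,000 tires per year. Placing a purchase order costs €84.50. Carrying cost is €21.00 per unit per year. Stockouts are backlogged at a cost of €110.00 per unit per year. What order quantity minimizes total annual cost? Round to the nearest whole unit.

Q* ≈ 699 tires

With planned backorders, Q* = √(2DS/H) · √((H+B)/B).
√(2DS/H) = √(2 × 51,000 × 84.5 / 21) = 640.647.
√((H+B)/B) = √((21+110)/110) = 1.0913.
Q* ≈ 699.130.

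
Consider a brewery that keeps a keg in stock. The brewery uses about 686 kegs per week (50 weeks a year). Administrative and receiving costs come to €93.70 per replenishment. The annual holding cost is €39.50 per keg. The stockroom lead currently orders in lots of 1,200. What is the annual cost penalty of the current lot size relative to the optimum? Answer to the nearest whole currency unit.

Extra cost ≈ €10,444 per year

Annual demand D = 686 × 50 = 34,300.
EOQ = √(2DS/H) = √(2 × 34,300 × 93.7 / 39.5) ≈ 403.40.
Cost at Q* = (D/Q*)S + (Q*/2)H = √(2DSH) ≈ €15,934.21.
Cost at Q = 1,200: (34,300/1,200)×93.7 + (1,200/2)×39.5 = €2,678.26 + €23,700.00 = €26,378.26.
Excess = €26,378.26 − €15,934.21 = €10,444.05.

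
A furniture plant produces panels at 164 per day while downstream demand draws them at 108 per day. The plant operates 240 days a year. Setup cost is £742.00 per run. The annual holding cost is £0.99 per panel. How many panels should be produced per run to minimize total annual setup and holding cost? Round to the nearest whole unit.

Q* ≈ 10,667 panels

Annual demand D = 108 × 240 = 25,920.
Production build-up factor (1 − d/p) = 1 − 108/164 = 0.3415.
Q* = √(2DS / (H(1 − d/p))) = √(2 × 25,920 × 742 / (0.99 × 0.3415)).
= √(38,465,280 / 0.338) ≈ 10667.061.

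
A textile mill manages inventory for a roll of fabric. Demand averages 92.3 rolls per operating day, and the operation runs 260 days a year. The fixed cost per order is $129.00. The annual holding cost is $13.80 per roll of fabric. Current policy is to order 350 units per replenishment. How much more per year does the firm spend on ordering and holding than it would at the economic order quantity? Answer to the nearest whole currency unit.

Annual demand D = 92.3 × 260 = 23,998.
EOQ = √(2DS/H) = √(2 × 23,998 × 129 / 13.8) ≈ 669.82.
Cost at Q* = (D/Q*)S + (Q*/2)H = √(2DSH) ≈ $9,243.51.
Cost at Q = 350: (23,998/350)×129 + (350/2)×13.8 = $8,844.98 + $2,415.00 = $11,259.98.
Excess = $11,259.98 − $9,243.51 = $2,016.47.

Extra cost ≈ $2,016 per year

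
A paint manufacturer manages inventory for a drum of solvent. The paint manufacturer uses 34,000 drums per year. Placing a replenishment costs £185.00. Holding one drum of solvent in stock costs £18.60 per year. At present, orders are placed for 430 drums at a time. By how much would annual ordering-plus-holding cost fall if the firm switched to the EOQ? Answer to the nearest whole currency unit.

Extra cost ≈ £3,330 per year

EOQ = √(2DS/H) = √(2 × 34,000 × 185 / 18.6) ≈ 822.40.
Cost at Q* = (D/Q*)S + (Q*/2)H = √(2DSH) ≈ £15,296.67.
Cost at Q = 430: (34,000/430)×185 + (430/2)×18.6 = £14,627.91 + £3,999.00 = £18,626.91.
Excess = £18,626.91 − £15,296.67 = £3,330.24.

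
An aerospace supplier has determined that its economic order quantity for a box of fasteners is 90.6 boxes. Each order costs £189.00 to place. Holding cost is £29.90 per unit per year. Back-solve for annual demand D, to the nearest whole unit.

D ≈ 649 boxes per year

Invert the EOQ relation Q*² = 2DS/H.
From Q* = √(2DS/H): D = Q*²H / (2S) = 90.6² × 29.9 / (2 × 189) = 649.286.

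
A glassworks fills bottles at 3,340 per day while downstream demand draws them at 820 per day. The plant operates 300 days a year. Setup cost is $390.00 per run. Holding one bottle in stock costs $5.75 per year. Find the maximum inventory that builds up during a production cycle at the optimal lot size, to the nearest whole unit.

I_max ≈ 5,018 bottles

Annual demand D = 820 × 300 = 246,000.
Production build-up factor (1 − d/p) = 1 − 820/3,340 = 0.7545.
Q* = √(2DS / (H(1 − d/p))) = √(2 × 246,000 × 390 / (5.75 × 0.7545)).
= √(191,880,000 / 4.3383) ≈ 6650.494.
Maximum inventory = Q*(1 − d/p) = 6650.494 × 0.7545 ≈ 5017.738.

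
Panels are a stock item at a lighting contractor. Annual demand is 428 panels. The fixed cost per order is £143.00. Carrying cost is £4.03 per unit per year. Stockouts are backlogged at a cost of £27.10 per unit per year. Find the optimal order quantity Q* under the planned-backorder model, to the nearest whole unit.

With planned backorders, Q* = √(2DS/H) · √((H+B)/B).
√(2DS/H) = √(2 × 428 × 143 / 4.03) = 174.282.
√((H+B)/B) = √((4.03+27.1)/27.1) = 1.0718.
Q* ≈ 186.792.

Q* ≈ 187 panels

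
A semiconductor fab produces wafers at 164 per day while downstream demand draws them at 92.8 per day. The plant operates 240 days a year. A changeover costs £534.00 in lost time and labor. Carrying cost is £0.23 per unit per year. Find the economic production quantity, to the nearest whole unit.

Q* ≈ 15,434 wafers

Annual demand D = 92.8 × 240 = 22,272.
Production build-up factor (1 − d/p) = 1 − 92.8/164 = 0.4341.
Q* = √(2DS / (H(1 − d/p))) = √(2 × 22,272 × 534 / (0.23 × 0.4341)).
= √(23,786,496 / 0.0999) ≈ 15434.169.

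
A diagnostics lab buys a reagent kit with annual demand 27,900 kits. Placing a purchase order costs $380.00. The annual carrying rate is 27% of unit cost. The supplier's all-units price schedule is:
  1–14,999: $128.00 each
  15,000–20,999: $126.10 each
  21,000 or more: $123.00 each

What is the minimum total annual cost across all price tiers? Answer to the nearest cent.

Holding cost per unit per year at price C is H = 0.27·C.
Candidates are each tier's EOQ (if it falls in that tier) and each price-break quantity.
EOQ at $128.00 = 783.3 (feasible in tier 1): TC = 27,900×$128.00 + (27,900/783.3)×380 + (783.3/2)×0.27×$128.00 = $3,598,270.47.
EOQ at $126.10 = 789.2 < 15000, so use break Q=15000: TC = 27,900×$126.10 + (27,900/15000.0)×380 + (15000.0/2)×0.27×$126.10 = $3,774,249.30.
EOQ at $123.00 = 799.1 < 21000, so use break Q=21000: TC = 27,900×$123.00 + (27,900/21000.0)×380 + (21000.0/2)×0.27×$123.00 = $3,780,909.86.
Lowest total cost among the candidates is at Q = 783.3.

TC* ≈ $3,598,270.47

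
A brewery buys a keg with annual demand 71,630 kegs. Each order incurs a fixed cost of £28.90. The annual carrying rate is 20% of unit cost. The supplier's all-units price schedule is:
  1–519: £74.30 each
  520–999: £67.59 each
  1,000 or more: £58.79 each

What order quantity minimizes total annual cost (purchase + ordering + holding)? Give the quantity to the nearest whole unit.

Holding cost per unit per year at price C is H = 0.20·C.
Evaluate total cost at each tier's feasible EOQ or, if the EOQ is below the tier, at the tier's minimum quantity.
Tier 1 (£74.30): EOQ = 527.8 exceeds tier's upper bound 519, so this tier is dominated.
EOQ at £67.59 = 553.4 (feasible in tier 2): TC = 71,630×£67.59 + (71,630/553.4)×28.9 + (553.4/2)×0.20×£67.59 = £4,848,952.84.
EOQ at £58.79 = 593.4 < 1000, so use break Q=1000: TC = 71,630×£58.79 + (71,630/1000.0)×28.9 + (1000.0/2)×0.20×£58.79 = £4,219,076.81.
Lowest total cost is £4,219,076.81 at Q = 1000.0.

Q* ≈ 1,000 kegs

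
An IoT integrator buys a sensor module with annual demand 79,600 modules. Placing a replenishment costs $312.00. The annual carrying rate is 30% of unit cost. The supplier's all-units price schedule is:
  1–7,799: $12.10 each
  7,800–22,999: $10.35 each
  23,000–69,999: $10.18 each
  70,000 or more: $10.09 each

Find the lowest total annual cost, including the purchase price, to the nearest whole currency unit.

Holding cost per unit per year at price C is H = 0.30·C.
For each price level, check whether its EOQ is feasible; otherwise the best quantity at that price is the breakpoint.
EOQ at $12.10 = 3699.1 (feasible in tier 1): TC = 79,600×$12.10 + (79,600/3699.1)×312 + (3699.1/2)×0.30×$12.10 = $976,587.72.
EOQ at $10.35 = 3999.6 < 7800, so use break Q=7800: TC = 79,600×$10.35 + (79,600/7800.0)×312 + (7800.0/2)×0.30×$10.35 = $839,153.50.
EOQ at $10.18 = 4032.9 < 23000, so use break Q=23000: TC = 79,600×$10.18 + (79,600/23000.0)×312 + (23000.0/2)×0.30×$10.18 = $846,528.79.
EOQ at $10.09 = 4050.8 < 70000, so use break Q=70000: TC = 79,600×$10.09 + (79,600/70000.0)×312 + (70000.0/2)×0.30×$10.09 = $909,463.79.
Lowest total cost among the candidates is at Q = 7800.0.

TC* ≈ $839,154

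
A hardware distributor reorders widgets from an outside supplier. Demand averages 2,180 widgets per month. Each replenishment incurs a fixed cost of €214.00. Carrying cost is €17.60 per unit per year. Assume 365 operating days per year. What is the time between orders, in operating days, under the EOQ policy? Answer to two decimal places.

Annual demand D = 2,180 × 12 = 26,160.
The optimal lot size = √(2DS/H) = √(2 × 26,160 × 214 / 17.6) ≈ 797.60.
Cycle time = Q*/D × 365 = 797.60 / 26,160 × 365 ≈ 11.129 days.

T ≈ 11.13 days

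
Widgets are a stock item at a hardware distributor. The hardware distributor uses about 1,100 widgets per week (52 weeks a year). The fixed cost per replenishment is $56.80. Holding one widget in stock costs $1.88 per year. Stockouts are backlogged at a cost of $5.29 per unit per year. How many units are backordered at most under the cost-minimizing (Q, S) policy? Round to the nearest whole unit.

S* ≈ 568 widgets

Annual demand D = 1,100 × 52 = 57,200.
With planned backorders, Q* = √(2DS/H) · √((H+B)/B).
√(2DS/H) = √(2 × 57,200 × 56.8 / 1.88) = 1859.124.
√((H+B)/B) = √((1.88+5.29)/5.29) = 1.1642.
Q* ≈ 2164.412.
S* = Q* · H/(H+B) = 2164.412 × 1.88/7.17 ≈ 567.517.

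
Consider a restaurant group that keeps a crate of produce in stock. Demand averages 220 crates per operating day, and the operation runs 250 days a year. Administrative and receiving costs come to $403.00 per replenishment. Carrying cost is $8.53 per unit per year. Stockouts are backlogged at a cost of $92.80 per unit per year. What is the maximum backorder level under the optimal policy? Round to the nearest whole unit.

Annual demand D = 220 × 250 = 55,000.
With planned backorders, Q* = √(2DS/H) · √((H+B)/B).
√(2DS/H) = √(2 × 55,000 × 403 / 8.53) = 2279.682.
√((H+B)/B) = √((8.53+92.8)/92.8) = 1.0449.
Q* ≈ 2382.152.
S* = Q* · H/(H+B) = 2382.152 × 8.53/101.33 ≈ 200.530.

S* ≈ 201 crates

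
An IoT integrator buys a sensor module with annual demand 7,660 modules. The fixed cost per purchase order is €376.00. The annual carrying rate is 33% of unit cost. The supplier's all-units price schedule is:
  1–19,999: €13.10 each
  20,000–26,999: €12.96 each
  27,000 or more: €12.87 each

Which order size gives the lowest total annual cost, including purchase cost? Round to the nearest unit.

Holding cost per unit per year at price C is H = 0.33·C.
Candidates are each tier's EOQ (if it falls in that tier) and each price-break quantity.
EOQ at €13.10 = 1154.3 (feasible in tier 1): TC = 7,660×€13.10 + (7,660/1154.3)×376 + (1154.3/2)×0.33×€13.10 = €105,336.18.
EOQ at €12.96 = 1160.5 < 20000, so use break Q=20000: TC = 7,660×€12.96 + (7,660/20000.0)×376 + (20000.0/2)×0.33×€12.96 = €142,185.61.
EOQ at €12.87 = 1164.6 < 27000, so use break Q=27000: TC = 7,660×€12.87 + (7,660/27000.0)×376 + (27000.0/2)×0.33×€12.87 = €156,026.72.
Lowest total cost is €105,336.18 at Q = 1154.3.

Q* ≈ 1,154 modules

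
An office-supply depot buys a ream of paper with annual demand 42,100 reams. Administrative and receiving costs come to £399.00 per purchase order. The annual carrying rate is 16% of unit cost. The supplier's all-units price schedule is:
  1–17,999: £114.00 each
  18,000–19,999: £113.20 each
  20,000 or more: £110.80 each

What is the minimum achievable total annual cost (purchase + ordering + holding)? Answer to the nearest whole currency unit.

Holding cost per unit per year at price C is H = 0.16·C.
Evaluate total cost at each tier's feasible EOQ or, if the EOQ is below the tier, at the tier's minimum quantity.
EOQ at £114.00 = 1357.2 (feasible in tier 1): TC = 42,100×£114.00 + (42,100/1357.2)×399 + (1357.2/2)×0.16×£114.00 = £4,824,154.54.
EOQ at £113.20 = 1361.9 < 18000, so use break Q=18000: TC = 42,100×£113.20 + (42,100/18000.0)×399 + (18000.0/2)×0.16×£113.20 = £4,929,661.22.
EOQ at £110.80 = 1376.6 < 20000, so use break Q=20000: TC = 42,100×£110.80 + (42,100/20000.0)×399 + (20000.0/2)×0.16×£110.80 = £4,842,799.89.
Lowest total cost among the candidates is at Q = 1357.2.

TC* ≈ £4,824,155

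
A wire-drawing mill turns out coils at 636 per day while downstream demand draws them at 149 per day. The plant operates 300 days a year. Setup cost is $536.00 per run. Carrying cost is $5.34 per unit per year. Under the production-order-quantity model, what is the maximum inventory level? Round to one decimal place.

I_max ≈ 2,621.3 coils

Annual demand D = 149 × 300 = 44,700.
Production build-up factor (1 − d/p) = 1 − 149/636 = 0.7657.
Q* = √(2DS / (H(1 − d/p))) = √(2 × 44,700 × 536 / (5.34 × 0.7657)).
= √(47,918,400 / 4.089) ≈ 3423.297.
Maximum inventory = Q*(1 − d/p) = 3423.297 × 0.7657 ≈ 2621.298.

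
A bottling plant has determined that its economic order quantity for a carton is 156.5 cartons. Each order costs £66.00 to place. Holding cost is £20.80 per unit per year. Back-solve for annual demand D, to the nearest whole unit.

D ≈ 3,859 cartons per year

The basic EOQ model gives Q* = √(2DS/H); rearrange for the unknown.
From Q* = √(2DS/H): D = Q*²H / (2S) = 156.5² × 20.8 / (2 × 66) = 3859.385.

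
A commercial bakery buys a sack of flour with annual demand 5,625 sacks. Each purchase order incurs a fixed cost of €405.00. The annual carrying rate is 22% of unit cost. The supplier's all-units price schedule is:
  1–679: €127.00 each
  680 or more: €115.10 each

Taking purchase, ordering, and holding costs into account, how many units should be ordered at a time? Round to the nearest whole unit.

Q* ≈ 680 sacks

Holding cost per unit per year at price C is H = 0.22·C.
Candidates are each tier's EOQ (if it falls in that tier) and each price-break quantity.
EOQ at €127.00 = 403.8 (feasible in tier 1): TC = 5,625×€127.00 + (5,625/403.8)×405 + (403.8/2)×0.22×€127.00 = €725,657.80.
EOQ at €115.10 = 424.2 < 680, so use break Q=680: TC = 5,625×€115.10 + (5,625/680.0)×405 + (680.0/2)×0.22×€115.10 = €659,397.16.
Lowest total cost is €659,397.16 at Q = 680.0.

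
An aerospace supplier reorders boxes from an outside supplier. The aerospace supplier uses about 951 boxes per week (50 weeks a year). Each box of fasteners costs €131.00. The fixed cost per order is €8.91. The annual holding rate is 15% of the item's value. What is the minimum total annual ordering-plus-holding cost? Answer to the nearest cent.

TC* ≈ €4,080.47

Annual demand D = 951 × 50 = 47,550.
Holding cost H = 0.15 × €131.00 = €19.6500 per unit per year.
The optimal lot size = √(2DS/H) = √(2 × 47,550 × 8.91 / 19.65) ≈ 207.66.
At Q*, ordering cost (D/Q*)S equals holding cost (Q*/2)H, each = √(DSH/2).
Minimum total = √(2DSH) = √(2 × 47,550 × 8.91 × 19.65) ≈ 4080.472.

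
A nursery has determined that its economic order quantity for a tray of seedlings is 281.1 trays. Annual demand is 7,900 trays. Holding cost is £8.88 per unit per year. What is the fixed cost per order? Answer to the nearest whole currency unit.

S ≈ £44

Squaring Q* = √(2DS/H) gives Q*² = 2DS/H.
From Q* = √(2DS/H): S = Q*²H / (2D) = 281.1² × 8.88 / (2 × 7,900) = 44.4097.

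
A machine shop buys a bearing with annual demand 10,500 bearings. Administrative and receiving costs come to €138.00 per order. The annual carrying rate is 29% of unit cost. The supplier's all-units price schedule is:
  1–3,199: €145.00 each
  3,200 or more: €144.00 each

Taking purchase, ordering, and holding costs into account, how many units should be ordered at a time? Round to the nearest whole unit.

Q* ≈ 263 bearings

Holding cost per unit per year at price C is H = 0.29·C.
For each price level, check whether its EOQ is feasible; otherwise the best quantity at that price is the breakpoint.
EOQ at €145.00 = 262.5 (feasible in tier 1): TC = 10,500×€145.00 + (10,500/262.5)×138 + (262.5/2)×0.29×€145.00 = €1,533,539.06.
EOQ at €144.00 = 263.4 < 3200, so use break Q=3200: TC = 10,500×€144.00 + (10,500/3200.0)×138 + (3200.0/2)×0.29×€144.00 = €1,579,268.81.
Lowest total cost is €1,533,539.06 at Q = 262.5.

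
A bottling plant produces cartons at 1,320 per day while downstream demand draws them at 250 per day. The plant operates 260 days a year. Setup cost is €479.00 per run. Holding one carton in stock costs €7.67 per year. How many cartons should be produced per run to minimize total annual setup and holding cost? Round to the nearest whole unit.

Q* ≈ 3,165 cartons

Annual demand D = 250 × 260 = 65,000.
Production build-up factor (1 − d/p) = 1 − 250/1,320 = 0.8106.
Q* = √(2DS / (H(1 − d/p))) = √(2 × 65,000 × 479 / (7.67 × 0.8106)).
= √(62,270,000 / 6.2173) ≈ 3164.731.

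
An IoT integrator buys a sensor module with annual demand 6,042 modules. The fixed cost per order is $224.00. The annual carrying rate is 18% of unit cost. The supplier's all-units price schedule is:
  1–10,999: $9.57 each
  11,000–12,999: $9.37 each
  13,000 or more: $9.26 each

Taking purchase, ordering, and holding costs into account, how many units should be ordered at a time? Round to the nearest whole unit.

Holding cost per unit per year at price C is H = 0.18·C.
Evaluate total cost at each tier's feasible EOQ or, if the EOQ is below the tier, at the tier's minimum quantity.
EOQ at $9.57 = 1253.5 (feasible in tier 1): TC = 6,042×$9.57 + (6,042/1253.5)×224 + (1253.5/2)×0.18×$9.57 = $59,981.28.
EOQ at $9.37 = 1266.8 < 11000, so use break Q=11000: TC = 6,042×$9.37 + (6,042/11000.0)×224 + (11000.0/2)×0.18×$9.37 = $66,012.88.
EOQ at $9.26 = 1274.3 < 13000, so use break Q=13000: TC = 6,042×$9.26 + (6,042/13000.0)×224 + (13000.0/2)×0.18×$9.26 = $66,887.23.
Lowest total cost is $59,981.28 at Q = 1253.5.

Q* ≈ 1,254 modules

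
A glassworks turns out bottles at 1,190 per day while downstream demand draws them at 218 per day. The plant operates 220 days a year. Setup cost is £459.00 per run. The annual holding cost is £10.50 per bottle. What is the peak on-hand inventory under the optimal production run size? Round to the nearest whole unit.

I_max ≈ 1,851 bottles

Annual demand D = 218 × 220 = 47,960.
Production build-up factor (1 − d/p) = 1 − 218/1,190 = 0.8168.
Q* = √(2DS / (H(1 − d/p))) = √(2 × 47,960 × 459 / (10.5 × 0.8168)).
= √(44,027,280 / 8.5765) ≈ 2265.722.
Maximum inventory = Q*(1 − d/p) = 2265.722 × 0.8168 ≈ 1850.657.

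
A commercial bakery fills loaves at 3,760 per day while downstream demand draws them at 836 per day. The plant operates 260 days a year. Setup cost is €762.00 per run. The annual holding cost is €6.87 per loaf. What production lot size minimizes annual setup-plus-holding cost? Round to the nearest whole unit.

Q* ≈ 7,874 loaves

Annual demand D = 836 × 260 = 217,360.
Production build-up factor (1 − d/p) = 1 − 836/3,760 = 0.7777.
Q* = √(2DS / (H(1 − d/p))) = √(2 × 217,360 × 762 / (6.87 × 0.7777)).
= √(331,256,640 / 5.3425) ≈ 7874.249.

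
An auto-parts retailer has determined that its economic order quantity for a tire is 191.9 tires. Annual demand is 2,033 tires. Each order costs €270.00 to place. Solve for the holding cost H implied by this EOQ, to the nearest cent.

The basic EOQ model gives Q* = √(2DS/H); rearrange for the unknown.
From Q* = √(2DS/H): H = 2DS / Q*² = 2 × 2,033 × 270 / 191.9² = 29.8113.

H ≈ €29.81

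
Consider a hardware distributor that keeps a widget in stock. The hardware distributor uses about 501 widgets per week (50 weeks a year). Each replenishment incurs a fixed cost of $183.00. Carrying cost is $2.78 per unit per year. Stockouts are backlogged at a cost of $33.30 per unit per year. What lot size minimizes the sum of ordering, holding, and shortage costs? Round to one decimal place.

Annual demand D = 501 × 50 = 25,050.
With planned backorders, Q* = √(2DS/H) · √((H+B)/B).
√(2DS/H) = √(2 × 25,050 × 183 / 2.78) = 1816.026.
√((H+B)/B) = √((2.78+33.3)/33.3) = 1.0409.
Q* ≈ 1890.311.

Q* ≈ 1,890.3 widgets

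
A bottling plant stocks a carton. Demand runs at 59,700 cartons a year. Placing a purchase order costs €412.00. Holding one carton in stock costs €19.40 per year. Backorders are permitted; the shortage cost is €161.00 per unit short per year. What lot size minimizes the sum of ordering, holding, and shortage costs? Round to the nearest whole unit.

Q* ≈ 1,686 cartons

With planned backorders, Q* = √(2DS/H) · √((H+B)/B).
√(2DS/H) = √(2 × 59,700 × 412 / 19.4) = 1592.392.
√((H+B)/B) = √((19.4+161)/161) = 1.0585.
Q* ≈ 1685.603.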